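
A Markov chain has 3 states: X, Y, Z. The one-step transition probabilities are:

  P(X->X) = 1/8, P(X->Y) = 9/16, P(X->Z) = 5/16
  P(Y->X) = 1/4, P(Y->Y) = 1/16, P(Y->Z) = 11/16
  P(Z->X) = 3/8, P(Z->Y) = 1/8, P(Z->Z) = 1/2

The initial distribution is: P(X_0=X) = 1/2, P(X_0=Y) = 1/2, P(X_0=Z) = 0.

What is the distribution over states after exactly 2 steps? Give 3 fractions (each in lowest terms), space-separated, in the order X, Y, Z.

Answer: 37/128 3/16 67/128

Derivation:
Propagating the distribution step by step (d_{t+1} = d_t * P):
d_0 = (X=1/2, Y=1/2, Z=0)
  d_1[X] = 1/2*1/8 + 1/2*1/4 + 0*3/8 = 3/16
  d_1[Y] = 1/2*9/16 + 1/2*1/16 + 0*1/8 = 5/16
  d_1[Z] = 1/2*5/16 + 1/2*11/16 + 0*1/2 = 1/2
d_1 = (X=3/16, Y=5/16, Z=1/2)
  d_2[X] = 3/16*1/8 + 5/16*1/4 + 1/2*3/8 = 37/128
  d_2[Y] = 3/16*9/16 + 5/16*1/16 + 1/2*1/8 = 3/16
  d_2[Z] = 3/16*5/16 + 5/16*11/16 + 1/2*1/2 = 67/128
d_2 = (X=37/128, Y=3/16, Z=67/128)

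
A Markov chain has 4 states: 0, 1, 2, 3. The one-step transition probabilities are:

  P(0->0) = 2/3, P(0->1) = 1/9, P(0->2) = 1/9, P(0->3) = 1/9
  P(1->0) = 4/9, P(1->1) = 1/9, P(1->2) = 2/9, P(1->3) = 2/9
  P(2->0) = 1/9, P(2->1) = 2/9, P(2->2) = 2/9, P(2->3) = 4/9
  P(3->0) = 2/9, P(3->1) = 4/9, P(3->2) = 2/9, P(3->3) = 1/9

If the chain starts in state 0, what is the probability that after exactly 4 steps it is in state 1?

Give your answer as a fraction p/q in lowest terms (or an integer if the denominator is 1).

Answer: 1238/6561

Derivation:
Computing P^4 by repeated multiplication:
P^1 =
  0: [2/3, 1/9, 1/9, 1/9]
  1: [4/9, 1/9, 2/9, 2/9]
  2: [1/9, 2/9, 2/9, 4/9]
  3: [2/9, 4/9, 2/9, 1/9]
P^2 =
  0: [43/81, 13/81, 4/27, 13/81]
  1: [34/81, 17/81, 14/81, 16/81]
  2: [8/27, 23/81, 17/81, 17/81]
  3: [32/81, 14/81, 16/81, 19/81]
P^3 =
  0: [116/243, 44/243, 119/729, 130/729]
  1: [106/243, 143/729, 128/729, 140/729]
  2: [287/729, 149/729, 46/243, 155/729]
  3: [302/729, 154/729, 130/729, 143/729]
P^4 =
  0: [2995/6561, 1238/6561, 370/2187, 406/2187]
  1: [2888/6561, 1277/6561, 380/2187, 1256/6561]
  2: [922/2187, 148/729, 1171/6561, 1292/6561]
  3: [316/729, 1288/6561, 1156/6561, 1273/6561]

(P^4)[0 -> 1] = 1238/6561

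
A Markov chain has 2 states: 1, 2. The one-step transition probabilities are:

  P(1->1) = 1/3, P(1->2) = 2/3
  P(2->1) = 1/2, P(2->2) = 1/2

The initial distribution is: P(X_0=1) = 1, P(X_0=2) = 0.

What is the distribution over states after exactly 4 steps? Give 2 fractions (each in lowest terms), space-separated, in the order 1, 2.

Answer: 139/324 185/324

Derivation:
Propagating the distribution step by step (d_{t+1} = d_t * P):
d_0 = (1=1, 2=0)
  d_1[1] = 1*1/3 + 0*1/2 = 1/3
  d_1[2] = 1*2/3 + 0*1/2 = 2/3
d_1 = (1=1/3, 2=2/3)
  d_2[1] = 1/3*1/3 + 2/3*1/2 = 4/9
  d_2[2] = 1/3*2/3 + 2/3*1/2 = 5/9
d_2 = (1=4/9, 2=5/9)
  d_3[1] = 4/9*1/3 + 5/9*1/2 = 23/54
  d_3[2] = 4/9*2/3 + 5/9*1/2 = 31/54
d_3 = (1=23/54, 2=31/54)
  d_4[1] = 23/54*1/3 + 31/54*1/2 = 139/324
  d_4[2] = 23/54*2/3 + 31/54*1/2 = 185/324
d_4 = (1=139/324, 2=185/324)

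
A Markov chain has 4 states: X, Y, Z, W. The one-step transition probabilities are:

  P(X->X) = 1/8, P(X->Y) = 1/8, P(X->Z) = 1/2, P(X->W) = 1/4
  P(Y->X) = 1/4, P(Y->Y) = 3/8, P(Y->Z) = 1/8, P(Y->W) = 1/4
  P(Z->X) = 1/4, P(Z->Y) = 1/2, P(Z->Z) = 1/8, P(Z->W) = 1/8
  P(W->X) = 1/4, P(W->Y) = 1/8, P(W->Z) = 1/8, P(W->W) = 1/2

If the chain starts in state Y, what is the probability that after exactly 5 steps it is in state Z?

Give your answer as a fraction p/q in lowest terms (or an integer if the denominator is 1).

Answer: 3413/16384

Derivation:
Computing P^5 by repeated multiplication:
P^1 =
  X: [1/8, 1/8, 1/2, 1/4]
  Y: [1/4, 3/8, 1/8, 1/4]
  Z: [1/4, 1/2, 1/8, 1/8]
  W: [1/4, 1/8, 1/8, 1/2]
P^2 =
  X: [15/64, 11/32, 11/64, 1/4]
  Y: [7/32, 17/64, 7/32, 19/64]
  Z: [7/32, 19/64, 7/32, 17/64]
  W: [7/32, 13/64, 7/32, 23/64]
P^3 =
  X: [113/512, 141/512, 109/512, 149/512]
  Y: [57/256, 35/128, 53/256, 19/64]
  Z: [57/256, 9/32, 53/256, 37/128]
  W: [57/256, 33/128, 53/256, 5/16]
P^4 =
  X: [911/4096, 1121/4096, 851/4096, 1213/4096]
  Y: [455/2048, 555/2048, 427/2048, 611/2048]
  Z: [455/2048, 559/2048, 427/2048, 607/2048]
  W: [455/2048, 547/2048, 427/2048, 619/2048]
P^5 =
  X: [7281/32768, 8891/32768, 6829/32768, 9767/32768]
  Y: [3641/16384, 4439/16384, 3413/16384, 4891/16384]
  Z: [3641/16384, 4447/16384, 3413/16384, 4883/16384]
  W: [3641/16384, 4423/16384, 3413/16384, 4907/16384]

(P^5)[Y -> Z] = 3413/16384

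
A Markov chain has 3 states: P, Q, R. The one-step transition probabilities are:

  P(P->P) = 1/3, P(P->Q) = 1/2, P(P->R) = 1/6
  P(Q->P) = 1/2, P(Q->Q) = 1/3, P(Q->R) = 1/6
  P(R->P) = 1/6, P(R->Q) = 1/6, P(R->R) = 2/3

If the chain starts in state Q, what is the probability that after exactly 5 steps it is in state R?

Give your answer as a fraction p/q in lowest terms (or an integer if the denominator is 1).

Computing P^5 by repeated multiplication:
P^1 =
  P: [1/3, 1/2, 1/6]
  Q: [1/2, 1/3, 1/6]
  R: [1/6, 1/6, 2/3]
P^2 =
  P: [7/18, 13/36, 1/4]
  Q: [13/36, 7/18, 1/4]
  R: [1/4, 1/4, 1/2]
P^3 =
  P: [19/54, 77/216, 7/24]
  Q: [77/216, 19/54, 7/24]
  R: [7/24, 7/24, 5/12]
P^4 =
  P: [223/648, 445/1296, 5/16]
  Q: [445/1296, 223/648, 5/16]
  R: [5/16, 5/16, 3/8]
P^5 =
  P: [329/972, 2633/7776, 31/96]
  Q: [2633/7776, 329/972, 31/96]
  R: [31/96, 31/96, 17/48]

(P^5)[Q -> R] = 31/96

Answer: 31/96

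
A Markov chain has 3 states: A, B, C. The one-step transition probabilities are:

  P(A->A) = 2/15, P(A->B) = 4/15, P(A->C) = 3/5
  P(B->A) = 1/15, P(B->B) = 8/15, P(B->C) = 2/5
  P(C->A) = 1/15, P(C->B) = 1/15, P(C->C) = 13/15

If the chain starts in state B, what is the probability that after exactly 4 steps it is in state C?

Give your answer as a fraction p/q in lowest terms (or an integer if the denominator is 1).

Answer: 12458/16875

Derivation:
Computing P^4 by repeated multiplication:
P^1 =
  A: [2/15, 4/15, 3/5]
  B: [1/15, 8/15, 2/5]
  C: [1/15, 1/15, 13/15]
P^2 =
  A: [17/225, 49/225, 53/75]
  B: [16/225, 74/225, 3/5]
  C: [16/225, 1/9, 184/225]
P^3 =
  A: [242/3375, 619/3375, 838/1125]
  B: [241/3375, 791/3375, 781/1125]
  C: [241/3375, 448/3375, 2686/3375]
P^4 =
  A: [3617/50625, 8434/50625, 4286/5625]
  B: [3616/50625, 1927/10125, 12458/16875]
  C: [3616/50625, 7234/50625, 1591/2025]

(P^4)[B -> C] = 12458/16875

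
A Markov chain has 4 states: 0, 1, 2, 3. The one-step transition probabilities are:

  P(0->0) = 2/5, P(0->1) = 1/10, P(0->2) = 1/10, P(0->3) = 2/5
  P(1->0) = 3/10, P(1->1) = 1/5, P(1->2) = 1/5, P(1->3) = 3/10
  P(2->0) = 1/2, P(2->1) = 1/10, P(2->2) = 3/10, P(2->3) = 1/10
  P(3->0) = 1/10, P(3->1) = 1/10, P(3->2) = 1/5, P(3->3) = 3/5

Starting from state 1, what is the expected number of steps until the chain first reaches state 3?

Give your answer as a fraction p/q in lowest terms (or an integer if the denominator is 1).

Answer: 83/25

Derivation:
Let h_i = expected steps to first reach 3 from state i.
Boundary: h_3 = 0.
First-step equations for the other states:
  h_0 = 1 + 2/5*h_0 + 1/10*h_1 + 1/10*h_2 + 2/5*h_3
  h_1 = 1 + 3/10*h_0 + 1/5*h_1 + 1/5*h_2 + 3/10*h_3
  h_2 = 1 + 1/2*h_0 + 1/10*h_1 + 3/10*h_2 + 1/10*h_3

Substituting h_3 = 0 and rearranging gives the linear system (I - Q) h = 1:
  [3/5, -1/10, -1/10] . (h_0, h_1, h_2) = 1
  [-3/10, 4/5, -1/5] . (h_0, h_1, h_2) = 1
  [-1/2, -1/10, 7/10] . (h_0, h_1, h_2) = 1

Solving yields:
  h_0 = 72/25
  h_1 = 83/25
  h_2 = 99/25

Starting state is 1, so the expected hitting time is h_1 = 83/25.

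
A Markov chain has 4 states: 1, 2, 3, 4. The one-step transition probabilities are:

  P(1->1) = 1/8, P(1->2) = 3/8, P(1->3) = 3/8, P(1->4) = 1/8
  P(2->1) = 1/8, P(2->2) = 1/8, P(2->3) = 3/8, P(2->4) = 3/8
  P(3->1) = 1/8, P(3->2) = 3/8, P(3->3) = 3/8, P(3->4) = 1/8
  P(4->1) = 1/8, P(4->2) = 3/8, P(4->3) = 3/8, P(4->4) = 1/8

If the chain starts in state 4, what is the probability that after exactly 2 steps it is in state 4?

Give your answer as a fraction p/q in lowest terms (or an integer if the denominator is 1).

Computing P^2 by repeated multiplication:
P^1 =
  1: [1/8, 3/8, 3/8, 1/8]
  2: [1/8, 1/8, 3/8, 3/8]
  3: [1/8, 3/8, 3/8, 1/8]
  4: [1/8, 3/8, 3/8, 1/8]
P^2 =
  1: [1/8, 9/32, 3/8, 7/32]
  2: [1/8, 11/32, 3/8, 5/32]
  3: [1/8, 9/32, 3/8, 7/32]
  4: [1/8, 9/32, 3/8, 7/32]

(P^2)[4 -> 4] = 7/32

Answer: 7/32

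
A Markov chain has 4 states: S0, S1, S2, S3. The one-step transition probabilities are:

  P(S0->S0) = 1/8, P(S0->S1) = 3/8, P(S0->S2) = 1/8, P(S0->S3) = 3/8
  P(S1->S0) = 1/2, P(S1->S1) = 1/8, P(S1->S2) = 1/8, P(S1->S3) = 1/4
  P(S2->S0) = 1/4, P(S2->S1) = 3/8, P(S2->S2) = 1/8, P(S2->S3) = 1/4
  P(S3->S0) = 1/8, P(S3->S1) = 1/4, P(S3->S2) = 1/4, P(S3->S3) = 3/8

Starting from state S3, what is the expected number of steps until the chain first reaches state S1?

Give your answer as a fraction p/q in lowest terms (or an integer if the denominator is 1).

Let h_i = expected steps to first reach S1 from state i.
Boundary: h_S1 = 0.
First-step equations for the other states:
  h_S0 = 1 + 1/8*h_S0 + 3/8*h_S1 + 1/8*h_S2 + 3/8*h_S3
  h_S2 = 1 + 1/4*h_S0 + 3/8*h_S1 + 1/8*h_S2 + 1/4*h_S3
  h_S3 = 1 + 1/8*h_S0 + 1/4*h_S1 + 1/4*h_S2 + 3/8*h_S3

Substituting h_S1 = 0 and rearranging gives the linear system (I - Q) h = 1:
  [7/8, -1/8, -3/8] . (h_S0, h_S2, h_S3) = 1
  [-1/4, 7/8, -1/4] . (h_S0, h_S2, h_S3) = 1
  [-1/8, -1/4, 5/8] . (h_S0, h_S2, h_S3) = 1

Solving yields:
  h_S0 = 130/43
  h_S2 = 128/43
  h_S3 = 146/43

Starting state is S3, so the expected hitting time is h_S3 = 146/43.

Answer: 146/43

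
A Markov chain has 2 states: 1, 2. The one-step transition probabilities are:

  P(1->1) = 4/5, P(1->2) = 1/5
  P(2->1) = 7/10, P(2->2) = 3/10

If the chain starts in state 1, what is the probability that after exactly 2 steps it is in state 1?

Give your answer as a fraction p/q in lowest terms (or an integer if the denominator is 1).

Computing P^2 by repeated multiplication:
P^1 =
  1: [4/5, 1/5]
  2: [7/10, 3/10]
P^2 =
  1: [39/50, 11/50]
  2: [77/100, 23/100]

(P^2)[1 -> 1] = 39/50

Answer: 39/50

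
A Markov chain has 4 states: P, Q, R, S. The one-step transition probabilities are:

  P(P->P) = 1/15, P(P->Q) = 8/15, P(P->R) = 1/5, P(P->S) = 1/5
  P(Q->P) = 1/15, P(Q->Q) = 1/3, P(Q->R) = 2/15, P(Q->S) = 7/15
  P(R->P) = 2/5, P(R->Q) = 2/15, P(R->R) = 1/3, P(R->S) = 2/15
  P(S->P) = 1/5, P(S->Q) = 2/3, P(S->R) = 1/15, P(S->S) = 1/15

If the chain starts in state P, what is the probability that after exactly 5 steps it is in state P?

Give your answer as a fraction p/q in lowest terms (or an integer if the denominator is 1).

Computing P^5 by repeated multiplication:
P^1 =
  P: [1/15, 8/15, 1/5, 1/5]
  Q: [1/15, 1/3, 2/15, 7/15]
  R: [2/5, 2/15, 1/3, 2/15]
  S: [1/5, 2/3, 1/15, 1/15]
P^2 =
  P: [4/25, 28/75, 37/225, 68/225]
  Q: [13/75, 107/225, 2/15, 49/225]
  R: [44/225, 88/225, 49/225, 44/225]
  S: [22/225, 86/225, 7/45, 82/225]
P^3 =
  P: [182/1125, 1462/3375, 529/3375, 838/3375]
  Q: [473/3375, 1397/3375, 106/675, 13/45]
  R: [62/375, 266/675, 199/1125, 178/675]
  S: [188/1125, 1496/3375, 11/75, 164/675]
P^4 =
  P: [7696/50625, 21116/50625, 1609/10125, 13768/50625]
  Q: [319/2025, 7193/16875, 7838/50625, 4411/16875]
  R: [1628/10125, 21208/50625, 8209/50625, 484/1875]
  S: [1498/10125, 21182/50625, 7979/50625, 4658/16875]
P^5 =
  P: [13154/84375, 320918/759375, 491/3125, 200758/759375]
  Q: [116281/759375, 106567/253125, 119506/759375, 203887/759375]
  R: [117806/759375, 35362/84375, 120949/759375, 67454/253125]
  S: [118468/759375, 107176/253125, 118703/759375, 66892/253125]

(P^5)[P -> P] = 13154/84375

Answer: 13154/84375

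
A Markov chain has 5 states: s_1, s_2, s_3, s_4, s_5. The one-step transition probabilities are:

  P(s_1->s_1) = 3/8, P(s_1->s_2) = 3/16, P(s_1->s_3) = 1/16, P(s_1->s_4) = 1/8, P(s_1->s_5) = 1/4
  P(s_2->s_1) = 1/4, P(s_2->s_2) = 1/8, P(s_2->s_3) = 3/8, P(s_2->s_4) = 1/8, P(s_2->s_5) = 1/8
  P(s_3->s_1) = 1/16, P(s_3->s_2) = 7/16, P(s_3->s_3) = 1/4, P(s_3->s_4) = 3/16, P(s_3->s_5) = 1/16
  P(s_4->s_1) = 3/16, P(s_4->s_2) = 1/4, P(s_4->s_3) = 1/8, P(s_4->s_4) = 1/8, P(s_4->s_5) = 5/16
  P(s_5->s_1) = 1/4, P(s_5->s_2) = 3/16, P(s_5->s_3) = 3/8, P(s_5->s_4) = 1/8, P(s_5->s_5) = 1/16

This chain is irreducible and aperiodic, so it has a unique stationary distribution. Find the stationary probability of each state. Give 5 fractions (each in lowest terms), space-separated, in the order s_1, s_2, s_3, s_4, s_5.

The stationary distribution satisfies pi = pi * P, i.e.:
  pi_s_1 = 3/8*pi_s_1 + 1/4*pi_s_2 + 1/16*pi_s_3 + 3/16*pi_s_4 + 1/4*pi_s_5
  pi_s_2 = 3/16*pi_s_1 + 1/8*pi_s_2 + 7/16*pi_s_3 + 1/4*pi_s_4 + 3/16*pi_s_5
  pi_s_3 = 1/16*pi_s_1 + 3/8*pi_s_2 + 1/4*pi_s_3 + 1/8*pi_s_4 + 3/8*pi_s_5
  pi_s_4 = 1/8*pi_s_1 + 1/8*pi_s_2 + 3/16*pi_s_3 + 1/8*pi_s_4 + 1/8*pi_s_5
  pi_s_5 = 1/4*pi_s_1 + 1/8*pi_s_2 + 1/16*pi_s_3 + 5/16*pi_s_4 + 1/16*pi_s_5
with normalization: pi_s_1 + pi_s_2 + pi_s_3 + pi_s_4 + pi_s_5 = 1.

Using the first 4 balance equations plus normalization, the linear system A*pi = b is:
  [-5/8, 1/4, 1/16, 3/16, 1/4] . pi = 0
  [3/16, -7/8, 7/16, 1/4, 3/16] . pi = 0
  [1/16, 3/8, -3/4, 1/8, 3/8] . pi = 0
  [1/8, 1/8, 3/16, -7/8, 1/8] . pi = 0
  [1, 1, 1, 1, 1] . pi = 1

Solving yields:
  pi_s_1 = 862/3843
  pi_s_2 = 15755/65331
  pi_s_3 = 922/3843
  pi_s_4 = 538/3843
  pi_s_5 = 10102/65331

Verification (pi * P):
  862/3843*3/8 + 15755/65331*1/4 + 922/3843*1/16 + 538/3843*3/16 + 10102/65331*1/4 = 862/3843 = pi_s_1  (ok)
  862/3843*3/16 + 15755/65331*1/8 + 922/3843*7/16 + 538/3843*1/4 + 10102/65331*3/16 = 15755/65331 = pi_s_2  (ok)
  862/3843*1/16 + 15755/65331*3/8 + 922/3843*1/4 + 538/3843*1/8 + 10102/65331*3/8 = 922/3843 = pi_s_3  (ok)
  862/3843*1/8 + 15755/65331*1/8 + 922/3843*3/16 + 538/3843*1/8 + 10102/65331*1/8 = 538/3843 = pi_s_4  (ok)
  862/3843*1/4 + 15755/65331*1/8 + 922/3843*1/16 + 538/3843*5/16 + 10102/65331*1/16 = 10102/65331 = pi_s_5  (ok)

Answer: 862/3843 15755/65331 922/3843 538/3843 10102/65331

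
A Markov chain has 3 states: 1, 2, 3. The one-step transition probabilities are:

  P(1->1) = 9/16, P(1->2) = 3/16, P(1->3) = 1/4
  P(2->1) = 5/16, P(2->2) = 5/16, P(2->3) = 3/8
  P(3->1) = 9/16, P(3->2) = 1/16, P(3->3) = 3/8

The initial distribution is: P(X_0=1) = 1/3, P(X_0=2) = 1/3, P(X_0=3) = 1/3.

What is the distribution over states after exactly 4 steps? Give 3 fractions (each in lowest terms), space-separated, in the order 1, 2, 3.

Answer: 799/1536 2087/12288 3809/12288

Derivation:
Propagating the distribution step by step (d_{t+1} = d_t * P):
d_0 = (1=1/3, 2=1/3, 3=1/3)
  d_1[1] = 1/3*9/16 + 1/3*5/16 + 1/3*9/16 = 23/48
  d_1[2] = 1/3*3/16 + 1/3*5/16 + 1/3*1/16 = 3/16
  d_1[3] = 1/3*1/4 + 1/3*3/8 + 1/3*3/8 = 1/3
d_1 = (1=23/48, 2=3/16, 3=1/3)
  d_2[1] = 23/48*9/16 + 3/16*5/16 + 1/3*9/16 = 33/64
  d_2[2] = 23/48*3/16 + 3/16*5/16 + 1/3*1/16 = 65/384
  d_2[3] = 23/48*1/4 + 3/16*3/8 + 1/3*3/8 = 121/384
d_2 = (1=33/64, 2=65/384, 3=121/384)
  d_3[1] = 33/64*9/16 + 65/384*5/16 + 121/384*9/16 = 799/1536
  d_3[2] = 33/64*3/16 + 65/384*5/16 + 121/384*1/16 = 65/384
  d_3[3] = 33/64*1/4 + 65/384*3/8 + 121/384*3/8 = 159/512
d_3 = (1=799/1536, 2=65/384, 3=159/512)
  d_4[1] = 799/1536*9/16 + 65/384*5/16 + 159/512*9/16 = 799/1536
  d_4[2] = 799/1536*3/16 + 65/384*5/16 + 159/512*1/16 = 2087/12288
  d_4[3] = 799/1536*1/4 + 65/384*3/8 + 159/512*3/8 = 3809/12288
d_4 = (1=799/1536, 2=2087/12288, 3=3809/12288)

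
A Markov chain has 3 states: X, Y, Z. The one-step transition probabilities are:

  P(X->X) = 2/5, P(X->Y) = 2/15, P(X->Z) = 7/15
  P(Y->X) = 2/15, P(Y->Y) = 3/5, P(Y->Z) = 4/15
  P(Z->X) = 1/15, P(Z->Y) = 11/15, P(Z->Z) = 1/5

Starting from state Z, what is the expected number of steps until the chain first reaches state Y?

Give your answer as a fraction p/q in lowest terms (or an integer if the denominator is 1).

Answer: 150/101

Derivation:
Let h_i = expected steps to first reach Y from state i.
Boundary: h_Y = 0.
First-step equations for the other states:
  h_X = 1 + 2/5*h_X + 2/15*h_Y + 7/15*h_Z
  h_Z = 1 + 1/15*h_X + 11/15*h_Y + 1/5*h_Z

Substituting h_Y = 0 and rearranging gives the linear system (I - Q) h = 1:
  [3/5, -7/15] . (h_X, h_Z) = 1
  [-1/15, 4/5] . (h_X, h_Z) = 1

Solving yields:
  h_X = 285/101
  h_Z = 150/101

Starting state is Z, so the expected hitting time is h_Z = 150/101.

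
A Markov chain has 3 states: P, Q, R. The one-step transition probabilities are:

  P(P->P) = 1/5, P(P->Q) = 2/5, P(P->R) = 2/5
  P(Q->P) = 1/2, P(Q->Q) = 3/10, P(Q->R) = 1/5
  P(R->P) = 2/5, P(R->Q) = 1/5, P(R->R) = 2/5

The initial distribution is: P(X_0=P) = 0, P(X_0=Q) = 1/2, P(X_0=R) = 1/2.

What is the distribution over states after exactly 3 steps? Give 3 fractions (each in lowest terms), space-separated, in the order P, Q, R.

Propagating the distribution step by step (d_{t+1} = d_t * P):
d_0 = (P=0, Q=1/2, R=1/2)
  d_1[P] = 0*1/5 + 1/2*1/2 + 1/2*2/5 = 9/20
  d_1[Q] = 0*2/5 + 1/2*3/10 + 1/2*1/5 = 1/4
  d_1[R] = 0*2/5 + 1/2*1/5 + 1/2*2/5 = 3/10
d_1 = (P=9/20, Q=1/4, R=3/10)
  d_2[P] = 9/20*1/5 + 1/4*1/2 + 3/10*2/5 = 67/200
  d_2[Q] = 9/20*2/5 + 1/4*3/10 + 3/10*1/5 = 63/200
  d_2[R] = 9/20*2/5 + 1/4*1/5 + 3/10*2/5 = 7/20
d_2 = (P=67/200, Q=63/200, R=7/20)
  d_3[P] = 67/200*1/5 + 63/200*1/2 + 7/20*2/5 = 729/2000
  d_3[Q] = 67/200*2/5 + 63/200*3/10 + 7/20*1/5 = 597/2000
  d_3[R] = 67/200*2/5 + 63/200*1/5 + 7/20*2/5 = 337/1000
d_3 = (P=729/2000, Q=597/2000, R=337/1000)

Answer: 729/2000 597/2000 337/1000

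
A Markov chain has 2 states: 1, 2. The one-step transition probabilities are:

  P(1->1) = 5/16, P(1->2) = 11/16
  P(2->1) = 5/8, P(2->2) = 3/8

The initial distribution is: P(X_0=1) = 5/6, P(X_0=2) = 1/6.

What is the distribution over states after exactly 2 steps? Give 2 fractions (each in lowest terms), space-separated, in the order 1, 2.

Answer: 785/1536 751/1536

Derivation:
Propagating the distribution step by step (d_{t+1} = d_t * P):
d_0 = (1=5/6, 2=1/6)
  d_1[1] = 5/6*5/16 + 1/6*5/8 = 35/96
  d_1[2] = 5/6*11/16 + 1/6*3/8 = 61/96
d_1 = (1=35/96, 2=61/96)
  d_2[1] = 35/96*5/16 + 61/96*5/8 = 785/1536
  d_2[2] = 35/96*11/16 + 61/96*3/8 = 751/1536
d_2 = (1=785/1536, 2=751/1536)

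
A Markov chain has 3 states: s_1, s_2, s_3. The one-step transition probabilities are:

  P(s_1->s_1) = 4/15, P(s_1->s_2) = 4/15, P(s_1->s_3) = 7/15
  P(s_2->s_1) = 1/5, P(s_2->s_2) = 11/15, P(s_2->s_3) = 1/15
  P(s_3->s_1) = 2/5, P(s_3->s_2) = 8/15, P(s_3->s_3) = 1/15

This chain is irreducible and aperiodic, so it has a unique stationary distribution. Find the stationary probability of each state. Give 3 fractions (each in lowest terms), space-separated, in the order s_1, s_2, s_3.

The stationary distribution satisfies pi = pi * P, i.e.:
  pi_s_1 = 4/15*pi_s_1 + 1/5*pi_s_2 + 2/5*pi_s_3
  pi_s_2 = 4/15*pi_s_1 + 11/15*pi_s_2 + 8/15*pi_s_3
  pi_s_3 = 7/15*pi_s_1 + 1/15*pi_s_2 + 1/15*pi_s_3
with normalization: pi_s_1 + pi_s_2 + pi_s_3 = 1.

Using the first 2 balance equations plus normalization, the linear system A*pi = b is:
  [-11/15, 1/5, 2/5] . pi = 0
  [4/15, -4/15, 8/15] . pi = 0
  [1, 1, 1] . pi = 1

Solving yields:
  pi_s_1 = 1/4
  pi_s_2 = 7/12
  pi_s_3 = 1/6

Verification (pi * P):
  1/4*4/15 + 7/12*1/5 + 1/6*2/5 = 1/4 = pi_s_1  (ok)
  1/4*4/15 + 7/12*11/15 + 1/6*8/15 = 7/12 = pi_s_2  (ok)
  1/4*7/15 + 7/12*1/15 + 1/6*1/15 = 1/6 = pi_s_3  (ok)

Answer: 1/4 7/12 1/6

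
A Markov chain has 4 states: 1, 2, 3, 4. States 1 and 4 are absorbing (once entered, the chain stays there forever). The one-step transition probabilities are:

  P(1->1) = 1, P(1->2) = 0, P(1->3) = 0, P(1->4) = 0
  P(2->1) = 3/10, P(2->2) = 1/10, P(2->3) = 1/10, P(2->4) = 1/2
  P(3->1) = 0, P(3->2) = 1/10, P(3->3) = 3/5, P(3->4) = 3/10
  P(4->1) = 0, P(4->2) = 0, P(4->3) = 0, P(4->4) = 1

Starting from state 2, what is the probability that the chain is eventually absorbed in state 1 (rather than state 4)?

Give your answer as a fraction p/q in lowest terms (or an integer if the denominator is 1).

Let a_i = P(absorbed in 1 | start in state i).
Boundary conditions: a_1 = 1, a_4 = 0.
For each transient state i, a_i = sum_j P(i->j) * a_j:
  a_2 = 3/10*a_1 + 1/10*a_2 + 1/10*a_3 + 1/2*a_4
  a_3 = 0*a_1 + 1/10*a_2 + 3/5*a_3 + 3/10*a_4

Substituting a_1 = 1 and a_4 = 0, rearrange to (I - Q) a = r where r[i] = P(i -> 1):
  [9/10, -1/10] . (a_2, a_3) = 3/10
  [-1/10, 2/5] . (a_2, a_3) = 0

Solving yields:
  a_2 = 12/35
  a_3 = 3/35

Starting state is 2, so the absorption probability is a_2 = 12/35.

Answer: 12/35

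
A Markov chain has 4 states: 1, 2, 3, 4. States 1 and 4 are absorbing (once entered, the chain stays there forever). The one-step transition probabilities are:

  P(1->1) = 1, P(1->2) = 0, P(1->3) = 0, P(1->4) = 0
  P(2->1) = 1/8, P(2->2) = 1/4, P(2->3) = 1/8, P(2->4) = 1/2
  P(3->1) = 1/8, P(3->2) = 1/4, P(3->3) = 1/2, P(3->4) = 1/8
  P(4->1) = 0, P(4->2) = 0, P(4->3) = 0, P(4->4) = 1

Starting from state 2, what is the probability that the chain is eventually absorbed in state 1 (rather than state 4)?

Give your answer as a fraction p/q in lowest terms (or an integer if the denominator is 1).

Answer: 5/22

Derivation:
Let a_i = P(absorbed in 1 | start in state i).
Boundary conditions: a_1 = 1, a_4 = 0.
For each transient state i, a_i = sum_j P(i->j) * a_j:
  a_2 = 1/8*a_1 + 1/4*a_2 + 1/8*a_3 + 1/2*a_4
  a_3 = 1/8*a_1 + 1/4*a_2 + 1/2*a_3 + 1/8*a_4

Substituting a_1 = 1 and a_4 = 0, rearrange to (I - Q) a = r where r[i] = P(i -> 1):
  [3/4, -1/8] . (a_2, a_3) = 1/8
  [-1/4, 1/2] . (a_2, a_3) = 1/8

Solving yields:
  a_2 = 5/22
  a_3 = 4/11

Starting state is 2, so the absorption probability is a_2 = 5/22.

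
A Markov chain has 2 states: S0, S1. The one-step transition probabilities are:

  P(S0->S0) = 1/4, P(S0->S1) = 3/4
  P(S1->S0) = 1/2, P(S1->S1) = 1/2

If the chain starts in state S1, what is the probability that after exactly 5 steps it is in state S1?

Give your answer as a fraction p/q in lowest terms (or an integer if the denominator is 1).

Computing P^5 by repeated multiplication:
P^1 =
  S0: [1/4, 3/4]
  S1: [1/2, 1/2]
P^2 =
  S0: [7/16, 9/16]
  S1: [3/8, 5/8]
P^3 =
  S0: [25/64, 39/64]
  S1: [13/32, 19/32]
P^4 =
  S0: [103/256, 153/256]
  S1: [51/128, 77/128]
P^5 =
  S0: [409/1024, 615/1024]
  S1: [205/512, 307/512]

(P^5)[S1 -> S1] = 307/512

Answer: 307/512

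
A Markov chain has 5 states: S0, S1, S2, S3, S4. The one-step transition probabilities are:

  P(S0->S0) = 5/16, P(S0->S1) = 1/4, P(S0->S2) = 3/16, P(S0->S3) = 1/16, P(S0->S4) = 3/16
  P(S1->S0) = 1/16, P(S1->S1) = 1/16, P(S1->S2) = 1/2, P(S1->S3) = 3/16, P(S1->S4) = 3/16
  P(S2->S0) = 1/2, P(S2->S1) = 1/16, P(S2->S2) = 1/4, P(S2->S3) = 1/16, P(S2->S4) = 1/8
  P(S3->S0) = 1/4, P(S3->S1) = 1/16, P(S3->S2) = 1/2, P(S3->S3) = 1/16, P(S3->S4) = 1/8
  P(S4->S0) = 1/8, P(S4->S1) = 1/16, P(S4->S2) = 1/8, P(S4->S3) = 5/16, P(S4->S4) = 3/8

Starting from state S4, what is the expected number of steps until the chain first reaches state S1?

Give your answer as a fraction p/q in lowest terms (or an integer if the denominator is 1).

Answer: 512/59

Derivation:
Let h_i = expected steps to first reach S1 from state i.
Boundary: h_S1 = 0.
First-step equations for the other states:
  h_S0 = 1 + 5/16*h_S0 + 1/4*h_S1 + 3/16*h_S2 + 1/16*h_S3 + 3/16*h_S4
  h_S2 = 1 + 1/2*h_S0 + 1/16*h_S1 + 1/4*h_S2 + 1/16*h_S3 + 1/8*h_S4
  h_S3 = 1 + 1/4*h_S0 + 1/16*h_S1 + 1/2*h_S2 + 1/16*h_S3 + 1/8*h_S4
  h_S4 = 1 + 1/8*h_S0 + 1/16*h_S1 + 1/8*h_S2 + 5/16*h_S3 + 3/8*h_S4

Substituting h_S1 = 0 and rearranging gives the linear system (I - Q) h = 1:
  [11/16, -3/16, -1/16, -3/16] . (h_S0, h_S2, h_S3, h_S4) = 1
  [-1/2, 3/4, -1/16, -1/8] . (h_S0, h_S2, h_S3, h_S4) = 1
  [-1/4, -1/2, 15/16, -1/8] . (h_S0, h_S2, h_S3, h_S4) = 1
  [-1/8, -1/8, -5/16, 5/8] . (h_S0, h_S2, h_S3, h_S4) = 1

Solving yields:
  h_S0 = 398/59
  h_S2 = 470/59
  h_S3 = 488/59
  h_S4 = 512/59

Starting state is S4, so the expected hitting time is h_S4 = 512/59.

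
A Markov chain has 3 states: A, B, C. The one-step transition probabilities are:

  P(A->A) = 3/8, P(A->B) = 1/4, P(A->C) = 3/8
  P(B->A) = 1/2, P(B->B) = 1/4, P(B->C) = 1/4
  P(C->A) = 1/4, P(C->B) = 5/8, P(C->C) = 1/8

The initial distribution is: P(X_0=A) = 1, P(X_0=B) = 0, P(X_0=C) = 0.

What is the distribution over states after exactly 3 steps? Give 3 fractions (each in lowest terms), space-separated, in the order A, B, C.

Propagating the distribution step by step (d_{t+1} = d_t * P):
d_0 = (A=1, B=0, C=0)
  d_1[A] = 1*3/8 + 0*1/2 + 0*1/4 = 3/8
  d_1[B] = 1*1/4 + 0*1/4 + 0*5/8 = 1/4
  d_1[C] = 1*3/8 + 0*1/4 + 0*1/8 = 3/8
d_1 = (A=3/8, B=1/4, C=3/8)
  d_2[A] = 3/8*3/8 + 1/4*1/2 + 3/8*1/4 = 23/64
  d_2[B] = 3/8*1/4 + 1/4*1/4 + 3/8*5/8 = 25/64
  d_2[C] = 3/8*3/8 + 1/4*1/4 + 3/8*1/8 = 1/4
d_2 = (A=23/64, B=25/64, C=1/4)
  d_3[A] = 23/64*3/8 + 25/64*1/2 + 1/4*1/4 = 201/512
  d_3[B] = 23/64*1/4 + 25/64*1/4 + 1/4*5/8 = 11/32
  d_3[C] = 23/64*3/8 + 25/64*1/4 + 1/4*1/8 = 135/512
d_3 = (A=201/512, B=11/32, C=135/512)

Answer: 201/512 11/32 135/512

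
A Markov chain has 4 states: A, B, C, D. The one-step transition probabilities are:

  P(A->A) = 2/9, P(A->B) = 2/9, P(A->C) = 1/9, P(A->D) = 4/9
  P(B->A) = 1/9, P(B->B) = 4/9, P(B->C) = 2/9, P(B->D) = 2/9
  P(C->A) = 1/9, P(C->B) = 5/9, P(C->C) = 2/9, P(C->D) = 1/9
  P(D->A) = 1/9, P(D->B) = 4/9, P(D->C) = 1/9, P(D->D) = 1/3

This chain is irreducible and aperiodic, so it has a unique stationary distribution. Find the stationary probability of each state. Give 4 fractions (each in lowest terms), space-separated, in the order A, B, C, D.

Answer: 1/8 31/71 51/284 147/568

Derivation:
The stationary distribution satisfies pi = pi * P, i.e.:
  pi_A = 2/9*pi_A + 1/9*pi_B + 1/9*pi_C + 1/9*pi_D
  pi_B = 2/9*pi_A + 4/9*pi_B + 5/9*pi_C + 4/9*pi_D
  pi_C = 1/9*pi_A + 2/9*pi_B + 2/9*pi_C + 1/9*pi_D
  pi_D = 4/9*pi_A + 2/9*pi_B + 1/9*pi_C + 1/3*pi_D
with normalization: pi_A + pi_B + pi_C + pi_D = 1.

Using the first 3 balance equations plus normalization, the linear system A*pi = b is:
  [-7/9, 1/9, 1/9, 1/9] . pi = 0
  [2/9, -5/9, 5/9, 4/9] . pi = 0
  [1/9, 2/9, -7/9, 1/9] . pi = 0
  [1, 1, 1, 1] . pi = 1

Solving yields:
  pi_A = 1/8
  pi_B = 31/71
  pi_C = 51/284
  pi_D = 147/568

Verification (pi * P):
  1/8*2/9 + 31/71*1/9 + 51/284*1/9 + 147/568*1/9 = 1/8 = pi_A  (ok)
  1/8*2/9 + 31/71*4/9 + 51/284*5/9 + 147/568*4/9 = 31/71 = pi_B  (ok)
  1/8*1/9 + 31/71*2/9 + 51/284*2/9 + 147/568*1/9 = 51/284 = pi_C  (ok)
  1/8*4/9 + 31/71*2/9 + 51/284*1/9 + 147/568*1/3 = 147/568 = pi_D  (ok)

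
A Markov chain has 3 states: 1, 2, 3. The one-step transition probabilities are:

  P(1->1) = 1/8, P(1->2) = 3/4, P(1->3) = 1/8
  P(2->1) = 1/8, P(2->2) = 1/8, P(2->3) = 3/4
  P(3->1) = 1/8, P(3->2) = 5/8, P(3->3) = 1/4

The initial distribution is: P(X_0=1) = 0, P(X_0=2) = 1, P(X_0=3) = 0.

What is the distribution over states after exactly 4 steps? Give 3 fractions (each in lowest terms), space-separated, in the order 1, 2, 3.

Propagating the distribution step by step (d_{t+1} = d_t * P):
d_0 = (1=0, 2=1, 3=0)
  d_1[1] = 0*1/8 + 1*1/8 + 0*1/8 = 1/8
  d_1[2] = 0*3/4 + 1*1/8 + 0*5/8 = 1/8
  d_1[3] = 0*1/8 + 1*3/4 + 0*1/4 = 3/4
d_1 = (1=1/8, 2=1/8, 3=3/4)
  d_2[1] = 1/8*1/8 + 1/8*1/8 + 3/4*1/8 = 1/8
  d_2[2] = 1/8*3/4 + 1/8*1/8 + 3/4*5/8 = 37/64
  d_2[3] = 1/8*1/8 + 1/8*3/4 + 3/4*1/4 = 19/64
d_2 = (1=1/8, 2=37/64, 3=19/64)
  d_3[1] = 1/8*1/8 + 37/64*1/8 + 19/64*1/8 = 1/8
  d_3[2] = 1/8*3/4 + 37/64*1/8 + 19/64*5/8 = 45/128
  d_3[3] = 1/8*1/8 + 37/64*3/4 + 19/64*1/4 = 67/128
d_3 = (1=1/8, 2=45/128, 3=67/128)
  d_4[1] = 1/8*1/8 + 45/128*1/8 + 67/128*1/8 = 1/8
  d_4[2] = 1/8*3/4 + 45/128*1/8 + 67/128*5/8 = 119/256
  d_4[3] = 1/8*1/8 + 45/128*3/4 + 67/128*1/4 = 105/256
d_4 = (1=1/8, 2=119/256, 3=105/256)

Answer: 1/8 119/256 105/256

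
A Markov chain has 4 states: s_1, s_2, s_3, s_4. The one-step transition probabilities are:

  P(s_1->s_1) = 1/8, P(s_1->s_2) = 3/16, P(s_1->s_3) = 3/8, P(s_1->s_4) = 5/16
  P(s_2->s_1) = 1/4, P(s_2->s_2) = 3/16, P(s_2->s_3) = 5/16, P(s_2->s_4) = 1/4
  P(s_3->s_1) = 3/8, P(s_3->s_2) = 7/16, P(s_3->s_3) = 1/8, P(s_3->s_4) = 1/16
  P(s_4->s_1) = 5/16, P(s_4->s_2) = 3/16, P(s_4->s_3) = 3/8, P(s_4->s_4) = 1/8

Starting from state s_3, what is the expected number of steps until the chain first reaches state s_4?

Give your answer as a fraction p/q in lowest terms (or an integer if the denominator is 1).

Let h_i = expected steps to first reach s_4 from state i.
Boundary: h_s_4 = 0.
First-step equations for the other states:
  h_s_1 = 1 + 1/8*h_s_1 + 3/16*h_s_2 + 3/8*h_s_3 + 5/16*h_s_4
  h_s_2 = 1 + 1/4*h_s_1 + 3/16*h_s_2 + 5/16*h_s_3 + 1/4*h_s_4
  h_s_3 = 1 + 3/8*h_s_1 + 7/16*h_s_2 + 1/8*h_s_3 + 1/16*h_s_4

Substituting h_s_4 = 0 and rearranging gives the linear system (I - Q) h = 1:
  [7/8, -3/16, -3/8] . (h_s_1, h_s_2, h_s_3) = 1
  [-1/4, 13/16, -5/16] . (h_s_1, h_s_2, h_s_3) = 1
  [-3/8, -7/16, 7/8] . (h_s_1, h_s_2, h_s_3) = 1

Solving yields:
  h_s_1 = 432/97
  h_s_2 = 1360/291
  h_s_3 = 1568/291

Starting state is s_3, so the expected hitting time is h_s_3 = 1568/291.

Answer: 1568/291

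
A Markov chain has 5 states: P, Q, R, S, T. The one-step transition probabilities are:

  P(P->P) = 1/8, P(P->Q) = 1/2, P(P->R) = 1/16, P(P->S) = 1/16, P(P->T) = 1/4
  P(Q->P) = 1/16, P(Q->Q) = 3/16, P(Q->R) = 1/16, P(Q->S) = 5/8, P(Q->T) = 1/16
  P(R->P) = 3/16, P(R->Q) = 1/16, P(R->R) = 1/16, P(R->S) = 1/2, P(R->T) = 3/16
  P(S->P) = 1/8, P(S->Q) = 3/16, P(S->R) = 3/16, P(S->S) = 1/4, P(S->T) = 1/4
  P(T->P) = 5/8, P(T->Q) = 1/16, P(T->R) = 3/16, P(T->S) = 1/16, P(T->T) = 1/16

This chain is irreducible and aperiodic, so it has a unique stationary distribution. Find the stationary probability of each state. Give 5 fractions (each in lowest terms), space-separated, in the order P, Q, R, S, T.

The stationary distribution satisfies pi = pi * P, i.e.:
  pi_P = 1/8*pi_P + 1/16*pi_Q + 3/16*pi_R + 1/8*pi_S + 5/8*pi_T
  pi_Q = 1/2*pi_P + 3/16*pi_Q + 1/16*pi_R + 3/16*pi_S + 1/16*pi_T
  pi_R = 1/16*pi_P + 1/16*pi_Q + 1/16*pi_R + 3/16*pi_S + 3/16*pi_T
  pi_S = 1/16*pi_P + 5/8*pi_Q + 1/2*pi_R + 1/4*pi_S + 1/16*pi_T
  pi_T = 1/4*pi_P + 1/16*pi_Q + 3/16*pi_R + 1/4*pi_S + 1/16*pi_T
with normalization: pi_P + pi_Q + pi_R + pi_S + pi_T = 1.

Using the first 4 balance equations plus normalization, the linear system A*pi = b is:
  [-7/8, 1/16, 3/16, 1/8, 5/8] . pi = 0
  [1/2, -13/16, 1/16, 3/16, 1/16] . pi = 0
  [1/16, 1/16, -15/16, 3/16, 3/16] . pi = 0
  [1/16, 5/8, 1/2, -3/4, 1/16] . pi = 0
  [1, 1, 1, 1, 1] . pi = 1

Solving yields:
  pi_P = 9103/44580
  pi_Q = 19171/89160
  pi_R = 3569/29720
  pi_S = 1079/3715
  pi_T = 253/1486

Verification (pi * P):
  9103/44580*1/8 + 19171/89160*1/16 + 3569/29720*3/16 + 1079/3715*1/8 + 253/1486*5/8 = 9103/44580 = pi_P  (ok)
  9103/44580*1/2 + 19171/89160*3/16 + 3569/29720*1/16 + 1079/3715*3/16 + 253/1486*1/16 = 19171/89160 = pi_Q  (ok)
  9103/44580*1/16 + 19171/89160*1/16 + 3569/29720*1/16 + 1079/3715*3/16 + 253/1486*3/16 = 3569/29720 = pi_R  (ok)
  9103/44580*1/16 + 19171/89160*5/8 + 3569/29720*1/2 + 1079/3715*1/4 + 253/1486*1/16 = 1079/3715 = pi_S  (ok)
  9103/44580*1/4 + 19171/89160*1/16 + 3569/29720*3/16 + 1079/3715*1/4 + 253/1486*1/16 = 253/1486 = pi_T  (ok)

Answer: 9103/44580 19171/89160 3569/29720 1079/3715 253/1486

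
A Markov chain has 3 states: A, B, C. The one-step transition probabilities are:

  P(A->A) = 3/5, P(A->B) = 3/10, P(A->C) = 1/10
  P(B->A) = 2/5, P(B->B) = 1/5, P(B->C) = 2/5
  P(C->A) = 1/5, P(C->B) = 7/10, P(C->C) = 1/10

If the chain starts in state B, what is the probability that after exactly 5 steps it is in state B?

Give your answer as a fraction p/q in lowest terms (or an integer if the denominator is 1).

Answer: 4279/12500

Derivation:
Computing P^5 by repeated multiplication:
P^1 =
  A: [3/5, 3/10, 1/10]
  B: [2/5, 1/5, 2/5]
  C: [1/5, 7/10, 1/10]
P^2 =
  A: [1/2, 31/100, 19/100]
  B: [2/5, 11/25, 4/25]
  C: [21/50, 27/100, 31/100]
P^3 =
  A: [231/500, 69/200, 193/1000]
  B: [56/125, 8/25, 29/125]
  C: [211/500, 397/1000, 181/1000]
P^4 =
  A: [2269/5000, 3427/10000, 407/2000]
  B: [277/625, 451/1250, 49/250]
  C: [2241/5000, 3327/10000, 2191/10000]
P^5 =
  A: [22503/50000, 34713/100000, 20281/100000]
  B: [2809/6250, 4279/12500, 2603/12500]
  C: [22291/50000, 35437/100000, 19981/100000]

(P^5)[B -> B] = 4279/12500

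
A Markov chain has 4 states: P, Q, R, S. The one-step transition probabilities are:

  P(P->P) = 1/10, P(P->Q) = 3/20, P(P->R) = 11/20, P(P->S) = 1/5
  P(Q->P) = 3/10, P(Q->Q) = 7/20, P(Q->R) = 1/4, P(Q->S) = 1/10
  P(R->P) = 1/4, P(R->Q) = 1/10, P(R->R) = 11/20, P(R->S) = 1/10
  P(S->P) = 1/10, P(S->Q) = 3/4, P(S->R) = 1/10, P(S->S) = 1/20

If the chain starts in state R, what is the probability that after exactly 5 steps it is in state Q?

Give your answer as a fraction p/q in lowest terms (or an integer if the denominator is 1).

Answer: 394939/1600000

Derivation:
Computing P^5 by repeated multiplication:
P^1 =
  P: [1/10, 3/20, 11/20, 1/5]
  Q: [3/10, 7/20, 1/4, 1/10]
  R: [1/4, 1/10, 11/20, 1/10]
  S: [1/10, 3/4, 1/10, 1/20]
P^2 =
  P: [17/80, 109/400, 83/200, 1/10]
  Q: [83/400, 107/400, 2/5, 1/8]
  R: [81/400, 81/400, 19/40, 3/25]
  S: [53/200, 13/40, 121/400, 43/400]
P^3 =
  P: [867/4000, 39/160, 1693/4000, 93/800]
  Q: [427/2000, 517/2000, 827/2000, 229/2000]
  R: [847/4000, 191/800, 1741/4000, 457/4000]
  S: [1683/8000, 423/1600, 3233/8000, 969/8000]
P^4 =
  P: [16979/80000, 19787/80000, 6793/16000, 9269/80000]
  Q: [8549/40000, 9989/40000, 16837/40000, 37/320]
  R: [17043/80000, 19563/80000, 34157/80000, 9237/80000]
  S: [34159/160000, 8171/32000, 66589/160000, 18397/160000]
P^5 =
  P: [341043/1600000, 396411/1600000, 677857/1600000, 184689/1600000]
  Q: [170467/800000, 198619/800000, 338441/800000, 92473/800000]
  R: [340723/1600000, 394939/1600000, 679489/1600000, 184849/1600000]
  S: [683187/3200000, 159519/640000, 1349297/3200000, 369921/3200000]

(P^5)[R -> Q] = 394939/1600000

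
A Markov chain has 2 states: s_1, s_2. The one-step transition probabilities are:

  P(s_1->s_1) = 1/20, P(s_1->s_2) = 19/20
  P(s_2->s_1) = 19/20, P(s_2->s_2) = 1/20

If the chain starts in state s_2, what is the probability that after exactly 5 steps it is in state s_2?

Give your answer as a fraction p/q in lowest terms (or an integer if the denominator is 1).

Answer: 40951/200000

Derivation:
Computing P^5 by repeated multiplication:
P^1 =
  s_1: [1/20, 19/20]
  s_2: [19/20, 1/20]
P^2 =
  s_1: [181/200, 19/200]
  s_2: [19/200, 181/200]
P^3 =
  s_1: [271/2000, 1729/2000]
  s_2: [1729/2000, 271/2000]
P^4 =
  s_1: [16561/20000, 3439/20000]
  s_2: [3439/20000, 16561/20000]
P^5 =
  s_1: [40951/200000, 159049/200000]
  s_2: [159049/200000, 40951/200000]

(P^5)[s_2 -> s_2] = 40951/200000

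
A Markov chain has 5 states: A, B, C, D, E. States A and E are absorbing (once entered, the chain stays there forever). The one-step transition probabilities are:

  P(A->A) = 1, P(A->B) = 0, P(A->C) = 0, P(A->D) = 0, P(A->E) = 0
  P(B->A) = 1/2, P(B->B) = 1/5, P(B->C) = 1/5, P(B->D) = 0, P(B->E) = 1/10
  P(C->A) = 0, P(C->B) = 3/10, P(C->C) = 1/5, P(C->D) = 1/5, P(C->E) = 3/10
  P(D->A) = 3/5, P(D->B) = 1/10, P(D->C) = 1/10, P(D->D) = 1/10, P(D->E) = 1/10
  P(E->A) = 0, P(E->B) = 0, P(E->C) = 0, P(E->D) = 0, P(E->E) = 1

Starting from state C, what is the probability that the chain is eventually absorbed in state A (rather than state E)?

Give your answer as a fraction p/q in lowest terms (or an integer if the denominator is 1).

Answer: 241/502

Derivation:
Let a_i = P(absorbed in A | start in state i).
Boundary conditions: a_A = 1, a_E = 0.
For each transient state i, a_i = sum_j P(i->j) * a_j:
  a_B = 1/2*a_A + 1/5*a_B + 1/5*a_C + 0*a_D + 1/10*a_E
  a_C = 0*a_A + 3/10*a_B + 1/5*a_C + 1/5*a_D + 3/10*a_E
  a_D = 3/5*a_A + 1/10*a_B + 1/10*a_C + 1/10*a_D + 1/10*a_E

Substituting a_A = 1 and a_E = 0, rearrange to (I - Q) a = r where r[i] = P(i -> A):
  [4/5, -1/5, 0] . (a_B, a_C, a_D) = 1/2
  [-3/10, 4/5, -1/5] . (a_B, a_C, a_D) = 0
  [-1/10, -1/10, 9/10] . (a_B, a_C, a_D) = 3/5

Solving yields:
  a_B = 187/251
  a_C = 241/502
  a_D = 403/502

Starting state is C, so the absorption probability is a_C = 241/502.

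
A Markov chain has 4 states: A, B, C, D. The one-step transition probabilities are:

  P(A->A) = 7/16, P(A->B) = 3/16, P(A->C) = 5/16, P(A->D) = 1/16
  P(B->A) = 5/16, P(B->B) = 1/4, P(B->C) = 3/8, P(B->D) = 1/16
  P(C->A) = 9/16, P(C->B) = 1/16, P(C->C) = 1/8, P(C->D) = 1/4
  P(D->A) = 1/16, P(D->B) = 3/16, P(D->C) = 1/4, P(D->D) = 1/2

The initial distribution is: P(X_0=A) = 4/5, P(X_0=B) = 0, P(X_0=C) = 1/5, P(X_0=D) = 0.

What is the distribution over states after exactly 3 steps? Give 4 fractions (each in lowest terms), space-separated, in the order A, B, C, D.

Propagating the distribution step by step (d_{t+1} = d_t * P):
d_0 = (A=4/5, B=0, C=1/5, D=0)
  d_1[A] = 4/5*7/16 + 0*5/16 + 1/5*9/16 + 0*1/16 = 37/80
  d_1[B] = 4/5*3/16 + 0*1/4 + 1/5*1/16 + 0*3/16 = 13/80
  d_1[C] = 4/5*5/16 + 0*3/8 + 1/5*1/8 + 0*1/4 = 11/40
  d_1[D] = 4/5*1/16 + 0*1/16 + 1/5*1/4 + 0*1/2 = 1/10
d_1 = (A=37/80, B=13/80, C=11/40, D=1/10)
  d_2[A] = 37/80*7/16 + 13/80*5/16 + 11/40*9/16 + 1/10*1/16 = 53/128
  d_2[B] = 37/80*3/16 + 13/80*1/4 + 11/40*1/16 + 1/10*3/16 = 209/1280
  d_2[C] = 37/80*5/16 + 13/80*3/8 + 11/40*1/8 + 1/10*1/4 = 339/1280
  d_2[D] = 37/80*1/16 + 13/80*1/16 + 11/40*1/4 + 1/10*1/2 = 101/640
d_2 = (A=53/128, B=209/1280, C=339/1280, D=101/640)
  d_3[A] = 53/128*7/16 + 209/1280*5/16 + 339/1280*9/16 + 101/640*1/16 = 1001/2560
  d_3[B] = 53/128*3/16 + 209/1280*1/4 + 339/1280*1/16 + 101/640*3/16 = 3371/20480
  d_3[C] = 53/128*5/16 + 209/1280*3/8 + 339/1280*1/8 + 101/640*1/4 = 539/2048
  d_3[D] = 53/128*1/16 + 209/1280*1/16 + 339/1280*1/4 + 101/640*1/2 = 3711/20480
d_3 = (A=1001/2560, B=3371/20480, C=539/2048, D=3711/20480)

Answer: 1001/2560 3371/20480 539/2048 3711/20480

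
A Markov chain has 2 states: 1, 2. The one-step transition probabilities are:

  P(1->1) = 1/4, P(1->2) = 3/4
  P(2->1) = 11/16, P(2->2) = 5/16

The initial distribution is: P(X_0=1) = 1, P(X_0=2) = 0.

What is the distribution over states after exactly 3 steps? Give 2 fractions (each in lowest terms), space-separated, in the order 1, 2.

Answer: 445/1024 579/1024

Derivation:
Propagating the distribution step by step (d_{t+1} = d_t * P):
d_0 = (1=1, 2=0)
  d_1[1] = 1*1/4 + 0*11/16 = 1/4
  d_1[2] = 1*3/4 + 0*5/16 = 3/4
d_1 = (1=1/4, 2=3/4)
  d_2[1] = 1/4*1/4 + 3/4*11/16 = 37/64
  d_2[2] = 1/4*3/4 + 3/4*5/16 = 27/64
d_2 = (1=37/64, 2=27/64)
  d_3[1] = 37/64*1/4 + 27/64*11/16 = 445/1024
  d_3[2] = 37/64*3/4 + 27/64*5/16 = 579/1024
d_3 = (1=445/1024, 2=579/1024)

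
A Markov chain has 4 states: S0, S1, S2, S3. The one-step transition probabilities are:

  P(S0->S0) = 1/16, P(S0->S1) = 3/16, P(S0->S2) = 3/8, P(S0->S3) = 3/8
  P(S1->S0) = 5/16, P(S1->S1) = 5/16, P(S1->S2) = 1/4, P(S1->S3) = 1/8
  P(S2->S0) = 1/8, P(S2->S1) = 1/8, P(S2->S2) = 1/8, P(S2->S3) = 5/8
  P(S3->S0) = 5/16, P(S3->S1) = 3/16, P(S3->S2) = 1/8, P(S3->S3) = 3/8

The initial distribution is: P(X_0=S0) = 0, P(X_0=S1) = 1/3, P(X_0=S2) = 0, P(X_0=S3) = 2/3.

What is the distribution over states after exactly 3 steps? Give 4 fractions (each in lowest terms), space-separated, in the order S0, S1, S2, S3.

Propagating the distribution step by step (d_{t+1} = d_t * P):
d_0 = (S0=0, S1=1/3, S2=0, S3=2/3)
  d_1[S0] = 0*1/16 + 1/3*5/16 + 0*1/8 + 2/3*5/16 = 5/16
  d_1[S1] = 0*3/16 + 1/3*5/16 + 0*1/8 + 2/3*3/16 = 11/48
  d_1[S2] = 0*3/8 + 1/3*1/4 + 0*1/8 + 2/3*1/8 = 1/6
  d_1[S3] = 0*3/8 + 1/3*1/8 + 0*5/8 + 2/3*3/8 = 7/24
d_1 = (S0=5/16, S1=11/48, S2=1/6, S3=7/24)
  d_2[S0] = 5/16*1/16 + 11/48*5/16 + 1/6*1/8 + 7/24*5/16 = 13/64
  d_2[S1] = 5/16*3/16 + 11/48*5/16 + 1/6*1/8 + 7/24*3/16 = 79/384
  d_2[S2] = 5/16*3/8 + 11/48*1/4 + 1/6*1/8 + 7/24*1/8 = 89/384
  d_2[S3] = 5/16*3/8 + 11/48*1/8 + 1/6*5/8 + 7/24*3/8 = 23/64
d_2 = (S0=13/64, S1=79/384, S2=89/384, S3=23/64)
  d_3[S0] = 13/64*1/16 + 79/384*5/16 + 89/384*1/8 + 23/64*5/16 = 447/2048
  d_3[S1] = 13/64*3/16 + 79/384*5/16 + 89/384*1/8 + 23/64*3/16 = 407/2048
  d_3[S2] = 13/64*3/8 + 79/384*1/4 + 89/384*1/8 + 23/64*1/8 = 619/3072
  d_3[S3] = 13/64*3/8 + 79/384*1/8 + 89/384*5/8 + 23/64*3/8 = 293/768
d_3 = (S0=447/2048, S1=407/2048, S2=619/3072, S3=293/768)

Answer: 447/2048 407/2048 619/3072 293/768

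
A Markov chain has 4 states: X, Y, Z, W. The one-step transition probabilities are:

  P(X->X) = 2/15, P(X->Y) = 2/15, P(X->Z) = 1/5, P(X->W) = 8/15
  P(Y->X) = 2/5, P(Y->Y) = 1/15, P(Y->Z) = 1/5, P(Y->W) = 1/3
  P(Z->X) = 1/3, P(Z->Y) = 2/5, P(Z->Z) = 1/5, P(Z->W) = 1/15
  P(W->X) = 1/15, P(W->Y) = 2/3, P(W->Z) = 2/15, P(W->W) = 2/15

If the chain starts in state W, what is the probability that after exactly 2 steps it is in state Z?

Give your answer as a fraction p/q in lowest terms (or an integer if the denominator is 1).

Answer: 43/225

Derivation:
Computing P^2 by repeated multiplication:
P^1 =
  X: [2/15, 2/15, 1/5, 8/15]
  Y: [2/5, 1/15, 1/5, 1/3]
  Z: [1/3, 2/5, 1/5, 1/15]
  W: [1/15, 2/3, 2/15, 2/15]
P^2 =
  X: [13/75, 104/225, 37/225, 1/5]
  Y: [38/225, 9/25, 8/45, 22/75]
  Z: [62/225, 44/225, 44/225, 1/3]
  W: [74/225, 44/225, 43/225, 64/225]

(P^2)[W -> Z] = 43/225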